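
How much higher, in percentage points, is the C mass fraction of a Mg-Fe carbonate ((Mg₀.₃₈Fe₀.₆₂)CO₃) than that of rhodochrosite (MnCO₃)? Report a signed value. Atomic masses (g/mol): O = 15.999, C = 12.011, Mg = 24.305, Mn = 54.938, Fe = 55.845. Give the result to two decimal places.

1.11 percentage points

First mineral: 12.011 g C in 103.868 g formula = 11.56 wt% C.
Second mineral: 12.011 g C in 114.946 g formula = 10.45 wt% C.
11.56% − 10.45% gives a difference of 1.11 percentage points.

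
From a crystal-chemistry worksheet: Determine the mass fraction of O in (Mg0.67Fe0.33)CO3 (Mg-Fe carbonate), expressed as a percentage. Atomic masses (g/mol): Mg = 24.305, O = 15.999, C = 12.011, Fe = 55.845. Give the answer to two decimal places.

M((Mg0.67Fe0.33)CO3) = 94.721 g/mol.
O contributes 3 × 15.999 = 47.997 g per mole.
47.997/94.721 = 0.5067 → 50.67%.

50.67 mass %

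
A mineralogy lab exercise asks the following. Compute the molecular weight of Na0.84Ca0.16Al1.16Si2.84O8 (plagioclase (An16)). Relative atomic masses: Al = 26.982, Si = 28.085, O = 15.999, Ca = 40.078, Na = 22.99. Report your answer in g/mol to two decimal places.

M = 0.84×22.99 + 0.16×40.078 + 1.16×26.982 + 2.84×28.085 + 8×15.999

264.78 g/mol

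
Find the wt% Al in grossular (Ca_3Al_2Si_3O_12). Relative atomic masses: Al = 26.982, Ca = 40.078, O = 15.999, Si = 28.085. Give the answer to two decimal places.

Formula mass = 3×40.078 + 2×26.982 + 3×28.085 + 12×15.999 = 450.441 g/mol, of which 53.964 g is Al.
So Al makes up 53.964/450.441 = 0.1198 of the mass, i.e. 11.98%.

11.98 weight percent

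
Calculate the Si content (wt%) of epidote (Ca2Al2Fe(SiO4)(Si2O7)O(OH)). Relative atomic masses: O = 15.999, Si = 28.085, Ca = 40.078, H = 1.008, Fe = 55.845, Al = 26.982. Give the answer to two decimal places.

17.44 wt%

Molar mass of Ca2Al2Fe(SiO4)(Si2O7)O(OH): 2×40.078 + 2×26.982 + 1×55.845 + 3×28.085 + 13×15.999 + 1×1.008 = 483.215 g/mol.
Mass of Si per formula unit: 3 × 28.085 = 84.255 g.
Weight fraction Si = 84.255 / 483.215 = 0.1744.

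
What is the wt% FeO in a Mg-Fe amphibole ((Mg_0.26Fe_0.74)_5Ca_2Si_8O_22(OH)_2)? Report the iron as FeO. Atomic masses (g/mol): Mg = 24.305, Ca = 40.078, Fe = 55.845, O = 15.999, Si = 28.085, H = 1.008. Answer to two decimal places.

28.61 wt%

M((Mg_0.26Fe_0.74)_5Ca_2Si_8O_22(OH)_2) = 929.051 g/mol; M(FeO) = 71.844 g/mol.
Moles FeO per formula unit = 3.70 Fe ÷ 1 = 3.7000.
FeO fraction = (3.7000 × 71.844) / 929.051 = 265.823/929.051 = 0.2861.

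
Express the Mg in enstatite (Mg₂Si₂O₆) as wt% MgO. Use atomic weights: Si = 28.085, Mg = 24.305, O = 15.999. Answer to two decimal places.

40.15 wt%

M(Mg₂Si₂O₆) = 200.774 g/mol; M(MgO) = 40.304 g/mol.
Moles MgO per formula unit = 2 Mg ÷ 1 = 2.0000.
MgO fraction = (2.0000 × 40.304) / 200.774 = 80.608/200.774 = 0.4015.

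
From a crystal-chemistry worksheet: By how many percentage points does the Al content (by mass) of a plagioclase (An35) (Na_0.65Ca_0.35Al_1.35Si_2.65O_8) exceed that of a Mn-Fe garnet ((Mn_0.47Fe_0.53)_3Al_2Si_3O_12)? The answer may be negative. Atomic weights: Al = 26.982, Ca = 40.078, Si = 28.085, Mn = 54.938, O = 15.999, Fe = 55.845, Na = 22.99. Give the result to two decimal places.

2.73 percentage points

M(Na_0.65Ca_0.35Al_1.35Si_2.65O_8) = 267.814 g/mol, so wt% Al = 36.426/267.814 × 100 = 13.60%.
M((Mn_0.47Fe_0.53)_3Al_2Si_3O_12) = 496.463 g/mol, so wt% Al = 53.964/496.463 × 100 = 10.87%.
13.60 − 10.87 = 2.73 pp.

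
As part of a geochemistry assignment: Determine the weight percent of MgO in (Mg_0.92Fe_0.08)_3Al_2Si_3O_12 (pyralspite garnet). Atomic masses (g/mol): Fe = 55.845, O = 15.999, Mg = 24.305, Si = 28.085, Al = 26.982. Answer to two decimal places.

M((Mg_0.92Fe_0.08)_3Al_2Si_3O_12) = 410.692 g/mol; M(MgO) = 40.304 g/mol.
Moles MgO per formula unit = 2.76 Mg ÷ 1 = 2.7600.
MgO fraction = (2.7600 × 40.304) / 410.692 = 111.239/410.692 = 0.2709.

27.09 wt%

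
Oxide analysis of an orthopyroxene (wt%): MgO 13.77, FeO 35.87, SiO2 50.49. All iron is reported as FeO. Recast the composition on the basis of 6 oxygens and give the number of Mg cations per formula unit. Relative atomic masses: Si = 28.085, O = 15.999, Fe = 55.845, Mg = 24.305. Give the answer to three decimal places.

13.77 wt% MgO ÷ 40.304 g/mol = 0.34165 mol, giving 0.34165 Mg and 0.34165 O.
35.87 wt% FeO ÷ 71.844 g/mol = 0.49928 mol, giving 0.49928 Fe and 0.49928 O.
50.49 wt% SiO2 ÷ 60.083 g/mol = 0.84034 mol, giving 0.84034 Si and 1.68068 O.
Oxygen sums to 2.52161; scaling by 6/2.52161 = 2.37943 puts the formula on 6 O.
Mg: 0.34165 × 2.37943 = 0.813 atoms per formula unit.

0.813 Mg apfu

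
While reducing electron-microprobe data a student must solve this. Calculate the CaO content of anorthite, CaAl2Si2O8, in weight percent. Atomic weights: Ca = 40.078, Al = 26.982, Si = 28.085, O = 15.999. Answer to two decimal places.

20.16 wt%

Molar mass of CaAl2Si2O8 = 1·40.078 + 2·26.982 + 2·28.085 + 8·15.999 = 278.204 g/mol.
Each formula unit contains 1 Ca, equivalent to 1/1 = 1.0000 mol CaO.
M(CaO) = 1×40.078 + 1×15.999 = 56.077 g/mol.
Mass of CaO per formula unit = 1.0000 × 56.077 = 56.077 g.
CaO wt% = 56.077 / 278.204 × 100 = 20.16%.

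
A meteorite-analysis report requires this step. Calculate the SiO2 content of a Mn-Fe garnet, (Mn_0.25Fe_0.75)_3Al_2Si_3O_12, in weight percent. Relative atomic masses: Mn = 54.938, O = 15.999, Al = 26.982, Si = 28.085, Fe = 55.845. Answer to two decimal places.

36.26 wt%

Molar mass of (Mn_0.25Fe_0.75)_3Al_2Si_3O_12 = 0.75×54.938 + 2.25×55.845 + 2×26.982 + 3×28.085 + 12×15.999 = 497.062 g/mol.
Each formula unit contains 3 Si, equivalent to 3/1 = 3.0000 mol SiO2.
M(SiO2) = 1×28.085 + 2×15.999 = 60.083 g/mol.
Mass of SiO2 per formula unit = 3.0000 × 60.083 = 180.249 g.
SiO2 wt% = 180.249 / 497.062 × 100 = 36.26%.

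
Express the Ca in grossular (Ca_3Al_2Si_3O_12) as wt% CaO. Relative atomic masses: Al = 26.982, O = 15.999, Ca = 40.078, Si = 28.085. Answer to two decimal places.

37.35 wt%

M(Ca_3Al_2Si_3O_12) = 450.441 g/mol; M(CaO) = 56.077 g/mol.
Moles CaO per formula unit = 3 Ca ÷ 1 = 3.0000.
CaO fraction = (3.0000 × 56.077) / 450.441 = 168.231/450.441 = 0.3735.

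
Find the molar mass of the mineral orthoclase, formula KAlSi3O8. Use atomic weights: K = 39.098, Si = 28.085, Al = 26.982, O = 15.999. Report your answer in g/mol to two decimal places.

The formula mass is the sum 1×39.098 + 1×26.982 + 3×28.085 + 8×15.999.

278.33 g/mol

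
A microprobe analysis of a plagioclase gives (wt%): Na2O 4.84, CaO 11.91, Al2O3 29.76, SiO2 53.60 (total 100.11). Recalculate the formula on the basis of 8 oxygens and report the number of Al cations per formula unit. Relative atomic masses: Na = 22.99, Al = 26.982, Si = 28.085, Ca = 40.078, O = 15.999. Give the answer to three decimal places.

Na2O (M=61.979): mol = 0.07809; Na = 0.15618, O = 0.07809.
CaO (M=56.077): mol = 0.21239; Ca = 0.21239, O = 0.21239.
Al2O3 (M=101.961): mol = 0.29188; Al = 0.58376, O = 0.87564.
SiO2 (M=60.083): mol = 0.89210; Si = 0.89210, O = 1.78420.
ΣO = 2.95032; factor = 8/ΣO = 2.71157.
Al apfu = 0.58376 × 2.71157 = 1.583.

1.583 Al apfu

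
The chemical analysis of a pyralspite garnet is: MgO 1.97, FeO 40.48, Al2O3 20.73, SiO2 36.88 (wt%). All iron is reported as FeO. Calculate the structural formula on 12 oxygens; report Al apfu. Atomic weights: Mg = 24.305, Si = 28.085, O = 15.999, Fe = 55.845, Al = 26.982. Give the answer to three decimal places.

1.992 Al apfu

1.97 wt% MgO ÷ 40.304 g/mol = 0.04888 mol, giving 0.04888 Mg and 0.04888 O.
40.48 wt% FeO ÷ 71.844 g/mol = 0.56344 mol, giving 0.56344 Fe and 0.56344 O.
20.73 wt% Al2O3 ÷ 101.961 g/mol = 0.20331 mol, giving 0.40662 Al and 0.60993 O.
36.88 wt% SiO2 ÷ 60.083 g/mol = 0.61382 mol, giving 0.61382 Si and 1.22764 O.
Oxygen sums to 2.44989; scaling by 12/2.44989 = 4.89818 puts the formula on 12 O.
Al: 0.40662 × 4.89818 = 1.992 atoms per formula unit.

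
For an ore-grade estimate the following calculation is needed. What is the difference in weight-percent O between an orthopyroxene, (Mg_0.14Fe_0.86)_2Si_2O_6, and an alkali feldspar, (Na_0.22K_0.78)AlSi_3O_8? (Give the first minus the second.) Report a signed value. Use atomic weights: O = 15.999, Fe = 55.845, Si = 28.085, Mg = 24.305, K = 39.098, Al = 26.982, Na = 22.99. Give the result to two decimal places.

First mineral: 95.994 g O in 255.023 g formula = 37.64 wt% O.
Second mineral: 127.992 g O in 274.783 g formula = 46.58 wt% O.
37.64% − 46.58% gives a difference of -8.94 percentage points.

-8.94 percentage points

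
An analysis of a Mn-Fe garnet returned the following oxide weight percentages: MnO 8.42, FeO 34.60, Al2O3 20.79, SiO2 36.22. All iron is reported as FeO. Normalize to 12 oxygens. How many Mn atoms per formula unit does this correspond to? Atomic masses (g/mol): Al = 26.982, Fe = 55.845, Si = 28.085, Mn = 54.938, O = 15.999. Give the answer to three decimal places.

MnO (M=70.937): mol = 0.11870; Mn = 0.11870, O = 0.11870.
FeO (M=71.844): mol = 0.48160; Fe = 0.48160, O = 0.48160.
Al2O3 (M=101.961): mol = 0.20390; Al = 0.40780, O = 0.61170.
SiO2 (M=60.083): mol = 0.60283; Si = 0.60283, O = 1.20566.
ΣO = 2.41766; factor = 12/ΣO = 4.96348.
Mn apfu = 0.11870 × 4.96348 = 0.589.

0.589 Mn apfu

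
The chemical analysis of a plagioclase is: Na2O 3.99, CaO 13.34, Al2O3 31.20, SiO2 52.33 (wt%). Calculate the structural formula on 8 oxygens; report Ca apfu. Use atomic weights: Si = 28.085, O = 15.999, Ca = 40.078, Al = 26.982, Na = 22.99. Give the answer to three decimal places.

0.642 Ca apfu

Na2O: 3.99/61.979 = 0.06438 mol → 0.12876 mol Na, 0.06438 mol O.
CaO: 13.34/56.077 = 0.23789 mol → 0.23789 mol Ca, 0.23789 mol O.
Al2O3: 31.20/101.961 = 0.30600 mol → 0.61200 mol Al, 0.91800 mol O.
SiO2: 52.33/60.083 = 0.87096 mol → 0.87096 mol Si, 1.74192 mol O.
Total oxygen = 2.96219 mol. Normalization factor = 8/2.96219 = 2.70070.
Ca per 8 O = 0.23789 × 2.70070 = 0.642.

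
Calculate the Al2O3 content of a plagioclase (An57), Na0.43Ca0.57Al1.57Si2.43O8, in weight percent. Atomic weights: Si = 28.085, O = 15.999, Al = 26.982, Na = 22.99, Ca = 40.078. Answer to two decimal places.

29.50 wt%

M(Na0.43Ca0.57Al1.57Si2.43O8) = 271.330 g/mol; M(Al2O3) = 101.961 g/mol.
Moles Al2O3 per formula unit = 1.57 Al ÷ 2 = 0.7850.
Al2O3 fraction = (0.7850 × 101.961) / 271.330 = 80.039/271.330 = 0.2950.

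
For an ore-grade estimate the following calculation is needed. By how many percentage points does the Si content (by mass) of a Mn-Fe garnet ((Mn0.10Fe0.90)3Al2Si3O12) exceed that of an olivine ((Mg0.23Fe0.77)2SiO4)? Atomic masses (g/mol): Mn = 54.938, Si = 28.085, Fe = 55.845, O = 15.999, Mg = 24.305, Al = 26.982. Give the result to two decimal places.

First mineral: 84.255 g Si in 497.470 g formula = 16.94 wt% Si.
Second mineral: 28.085 g Si in 189.263 g formula = 14.84 wt% Si.
16.94% − 14.84% gives a difference of 2.10 percentage points.

2.10 percentage points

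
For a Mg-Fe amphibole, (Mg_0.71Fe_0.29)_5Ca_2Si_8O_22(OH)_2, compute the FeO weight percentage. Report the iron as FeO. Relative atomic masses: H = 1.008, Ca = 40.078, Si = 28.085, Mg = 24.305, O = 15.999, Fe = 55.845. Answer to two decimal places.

Molar mass of (Mg_0.71Fe_0.29)_5Ca_2Si_8O_22(OH)_2 = 3.55×24.305 + 1.45×55.845 + 2×40.078 + 8×28.085 + 24×15.999 + 2×1.008 = 858.086 g/mol.
Each formula unit contains 1.45 Fe, equivalent to 1.45/1 = 1.4500 mol FeO.
M(FeO) = 1×55.845 + 1×15.999 = 71.844 g/mol.
Mass of FeO per formula unit = 1.4500 × 71.844 = 104.174 g.
FeO wt% = 104.174 / 858.086 × 100 = 12.14%.

12.14 wt%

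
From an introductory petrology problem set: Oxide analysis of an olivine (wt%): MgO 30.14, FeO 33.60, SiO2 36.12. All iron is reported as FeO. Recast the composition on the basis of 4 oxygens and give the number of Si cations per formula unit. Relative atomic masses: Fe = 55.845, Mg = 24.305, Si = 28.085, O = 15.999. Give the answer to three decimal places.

MgO: 30.14/40.304 = 0.74782 mol → 0.74782 mol Mg, 0.74782 mol O.
FeO: 33.60/71.844 = 0.46768 mol → 0.46768 mol Fe, 0.46768 mol O.
SiO2: 36.12/60.083 = 0.60117 mol → 0.60117 mol Si, 1.20234 mol O.
Total oxygen = 2.41784 mol. Normalization factor = 4/2.41784 = 1.65437.
Si per 4 O = 0.60117 × 1.65437 = 0.995.

0.995 Si apfu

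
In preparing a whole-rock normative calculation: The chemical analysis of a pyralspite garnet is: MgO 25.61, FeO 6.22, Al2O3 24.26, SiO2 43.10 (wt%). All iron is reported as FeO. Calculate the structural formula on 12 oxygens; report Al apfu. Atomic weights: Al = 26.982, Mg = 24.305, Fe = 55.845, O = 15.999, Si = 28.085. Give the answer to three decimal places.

1.989 Al apfu

25.61 wt% MgO ÷ 40.304 g/mol = 0.63542 mol, giving 0.63542 Mg and 0.63542 O.
6.22 wt% FeO ÷ 71.844 g/mol = 0.08658 mol, giving 0.08658 Fe and 0.08658 O.
24.26 wt% Al2O3 ÷ 101.961 g/mol = 0.23793 mol, giving 0.47586 Al and 0.71379 O.
43.10 wt% SiO2 ÷ 60.083 g/mol = 0.71734 mol, giving 0.71734 Si and 1.43468 O.
Oxygen sums to 2.87047; scaling by 12/2.87047 = 4.18050 puts the formula on 12 O.
Al: 0.47586 × 4.18050 = 1.989 atoms per formula unit.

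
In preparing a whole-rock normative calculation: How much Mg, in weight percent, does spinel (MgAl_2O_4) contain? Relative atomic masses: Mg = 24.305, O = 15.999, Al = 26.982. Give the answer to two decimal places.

17.08 weight percent

Molar mass of MgAl_2O_4: 1×24.305 + 2×26.982 + 4×15.999 = 142.265 g/mol.
Mass of Mg per formula unit: 1 × 24.305 = 24.305 g.
Weight fraction Mg = 24.305 / 142.265 = 0.1708.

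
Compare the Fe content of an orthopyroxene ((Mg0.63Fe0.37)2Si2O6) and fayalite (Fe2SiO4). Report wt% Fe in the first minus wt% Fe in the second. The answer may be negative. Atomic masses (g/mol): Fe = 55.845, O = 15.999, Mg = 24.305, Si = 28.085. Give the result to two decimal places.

M((Mg0.63Fe0.37)2Si2O6) = 224.114 g/mol, so wt% Fe = 41.325/224.114 × 100 = 18.44%.
M(Fe2SiO4) = 203.771 g/mol, so wt% Fe = 111.690/203.771 × 100 = 54.81%.
18.44 − 54.81 = -36.37 pp.

-36.37 percentage points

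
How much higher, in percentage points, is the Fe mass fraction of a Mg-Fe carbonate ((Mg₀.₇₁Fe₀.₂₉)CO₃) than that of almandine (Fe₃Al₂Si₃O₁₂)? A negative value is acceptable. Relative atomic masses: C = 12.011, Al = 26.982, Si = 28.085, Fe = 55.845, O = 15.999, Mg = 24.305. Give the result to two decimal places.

-16.33 percentage points

M((Mg₀.₇₁Fe₀.₂₉)CO₃) = 93.460 g/mol, so wt% Fe = 16.195/93.460 × 100 = 17.33%.
M(Fe₃Al₂Si₃O₁₂) = 497.742 g/mol, so wt% Fe = 167.535/497.742 × 100 = 33.66%.
17.33 − 33.66 = -16.33 pp.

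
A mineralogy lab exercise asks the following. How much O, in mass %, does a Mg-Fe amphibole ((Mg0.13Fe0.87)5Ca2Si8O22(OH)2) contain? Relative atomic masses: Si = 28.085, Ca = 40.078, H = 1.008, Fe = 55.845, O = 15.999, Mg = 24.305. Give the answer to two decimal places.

40.44 mass %

Formula mass = 0.65·24.305 + 4.35·55.845 + 2·40.078 + 8·28.085 + 24·15.999 + 2·1.008 = 949.552 g/mol, of which 383.976 g is O.
So O makes up 383.976/949.552 = 0.4044 of the mass, i.e. 40.44%.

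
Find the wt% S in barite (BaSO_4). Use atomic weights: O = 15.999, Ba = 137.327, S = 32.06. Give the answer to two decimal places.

Formula mass = 1·137.327 + 1·32.06 + 4·15.999 = 233.383 g/mol, of which 32.060 g is S.
So S makes up 32.060/233.383 = 0.1374 of the mass, i.e. 13.74%.

13.74 weight percent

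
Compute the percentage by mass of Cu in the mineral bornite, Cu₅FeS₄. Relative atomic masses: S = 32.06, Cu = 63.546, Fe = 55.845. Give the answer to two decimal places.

Formula mass = 5×63.546 + 1×55.845 + 4×32.06 = 501.815 g/mol, of which 317.730 g is Cu.
So Cu makes up 317.730/501.815 = 0.6332 of the mass, i.e. 63.32%.

63.32 mass %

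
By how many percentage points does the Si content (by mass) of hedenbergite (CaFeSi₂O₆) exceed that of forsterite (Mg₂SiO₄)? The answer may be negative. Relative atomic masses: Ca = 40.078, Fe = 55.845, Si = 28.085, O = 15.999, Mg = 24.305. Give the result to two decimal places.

Si in CaFeSi₂O₆: molar mass 248.087 g/mol; 2×28.085 = 56.170 g → 22.64 wt%.
Si in Mg₂SiO₄: molar mass 140.691 g/mol; 1×28.085 = 28.085 g → 19.96 wt%.
Difference = 22.64 − 19.96 = 2.68 percentage points.

2.68 percentage points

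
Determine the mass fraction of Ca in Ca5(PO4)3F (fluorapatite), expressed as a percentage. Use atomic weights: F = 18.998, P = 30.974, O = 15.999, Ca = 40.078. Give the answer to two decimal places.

Formula mass = 5*40.078 + 3*30.974 + 12*15.999 + 1*18.998 = 504.298 g/mol, of which 200.390 g is Ca.
So Ca makes up 200.390/504.298 = 0.3974 of the mass, i.e. 39.74%.

39.74 mass %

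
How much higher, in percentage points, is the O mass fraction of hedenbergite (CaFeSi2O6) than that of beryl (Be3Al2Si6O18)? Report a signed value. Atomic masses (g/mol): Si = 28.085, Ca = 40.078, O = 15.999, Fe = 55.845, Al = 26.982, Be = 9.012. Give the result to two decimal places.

O in CaFeSi2O6: molar mass 248.087 g/mol; 6×15.999 = 95.994 g → 38.69 wt%.
O in Be3Al2Si6O18: molar mass 537.492 g/mol; 18×15.999 = 287.982 g → 53.58 wt%.
Difference = 38.69 − 53.58 = -14.89 percentage points.

-14.89 percentage points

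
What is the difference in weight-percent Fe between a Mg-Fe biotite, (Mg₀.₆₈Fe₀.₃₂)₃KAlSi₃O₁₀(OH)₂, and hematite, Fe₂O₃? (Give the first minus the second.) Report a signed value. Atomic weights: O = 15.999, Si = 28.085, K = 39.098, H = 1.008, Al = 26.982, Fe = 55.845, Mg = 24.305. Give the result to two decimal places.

M((Mg₀.₆₈Fe₀.₃₂)₃KAlSi₃O₁₀(OH)₂) = 447.532 g/mol, so wt% Fe = 53.611/447.532 × 100 = 11.98%.
M(Fe₂O₃) = 159.687 g/mol, so wt% Fe = 111.690/159.687 × 100 = 69.94%.
11.98 − 69.94 = -57.96 pp.

-57.96 percentage points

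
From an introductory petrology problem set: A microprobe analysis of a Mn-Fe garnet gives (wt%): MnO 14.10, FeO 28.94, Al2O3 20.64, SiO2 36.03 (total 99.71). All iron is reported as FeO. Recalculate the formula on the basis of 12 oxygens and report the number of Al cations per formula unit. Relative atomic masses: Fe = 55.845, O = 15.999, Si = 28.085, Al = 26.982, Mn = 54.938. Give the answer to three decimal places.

2.017 Al apfu

MnO: 14.10/70.937 = 0.19877 mol → 0.19877 mol Mn, 0.19877 mol O.
FeO: 28.94/71.844 = 0.40282 mol → 0.40282 mol Fe, 0.40282 mol O.
Al2O3: 20.64/101.961 = 0.20243 mol → 0.40486 mol Al, 0.60729 mol O.
SiO2: 36.03/60.083 = 0.59967 mol → 0.59967 mol Si, 1.19934 mol O.
Total oxygen = 2.40822 mol. Normalization factor = 12/2.40822 = 4.98293.
Al per 12 O = 0.40486 × 4.98293 = 2.017.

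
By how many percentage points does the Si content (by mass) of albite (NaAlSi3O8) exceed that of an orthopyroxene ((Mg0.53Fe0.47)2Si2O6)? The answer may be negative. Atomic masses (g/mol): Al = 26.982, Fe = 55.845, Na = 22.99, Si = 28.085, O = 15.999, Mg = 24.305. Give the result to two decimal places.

7.75 percentage points

M(NaAlSi3O8) = 262.219 g/mol, so wt% Si = 84.255/262.219 × 100 = 32.13%.
M((Mg0.53Fe0.47)2Si2O6) = 230.422 g/mol, so wt% Si = 56.170/230.422 × 100 = 24.38%.
32.13 − 24.38 = 7.75 pp.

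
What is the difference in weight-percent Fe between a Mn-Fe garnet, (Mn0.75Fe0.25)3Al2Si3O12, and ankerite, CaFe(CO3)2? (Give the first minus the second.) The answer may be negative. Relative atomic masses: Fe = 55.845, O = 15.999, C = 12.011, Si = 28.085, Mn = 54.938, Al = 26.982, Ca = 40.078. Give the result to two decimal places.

M((Mn0.75Fe0.25)3Al2Si3O12) = 495.701 g/mol, so wt% Fe = 41.884/495.701 × 100 = 8.45%.
M(CaFe(CO3)2) = 215.939 g/mol, so wt% Fe = 55.845/215.939 × 100 = 25.86%.
8.45 − 25.86 = -17.41 pp.

-17.41 percentage points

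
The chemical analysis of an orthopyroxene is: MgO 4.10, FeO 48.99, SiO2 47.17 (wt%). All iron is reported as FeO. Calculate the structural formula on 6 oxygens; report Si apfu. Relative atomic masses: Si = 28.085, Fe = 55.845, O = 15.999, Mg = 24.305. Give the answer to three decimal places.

2.001 Si apfu

MgO: 4.10/40.304 = 0.10173 mol → 0.10173 mol Mg, 0.10173 mol O.
FeO: 48.99/71.844 = 0.68189 mol → 0.68189 mol Fe, 0.68189 mol O.
SiO2: 47.17/60.083 = 0.78508 mol → 0.78508 mol Si, 1.57016 mol O.
Total oxygen = 2.35378 mol. Normalization factor = 6/2.35378 = 2.54909.
Si per 6 O = 0.78508 × 2.54909 = 2.001.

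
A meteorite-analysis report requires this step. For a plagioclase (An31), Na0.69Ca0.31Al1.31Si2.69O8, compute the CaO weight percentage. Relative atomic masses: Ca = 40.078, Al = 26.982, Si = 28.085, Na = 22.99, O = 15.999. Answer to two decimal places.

M(Na0.69Ca0.31Al1.31Si2.69O8) = 267.174 g/mol; M(CaO) = 56.077 g/mol.
Moles CaO per formula unit = 0.31 Ca ÷ 1 = 0.3100.
CaO fraction = (0.3100 × 56.077) / 267.174 = 17.384/267.174 = 0.0651.

6.51 wt%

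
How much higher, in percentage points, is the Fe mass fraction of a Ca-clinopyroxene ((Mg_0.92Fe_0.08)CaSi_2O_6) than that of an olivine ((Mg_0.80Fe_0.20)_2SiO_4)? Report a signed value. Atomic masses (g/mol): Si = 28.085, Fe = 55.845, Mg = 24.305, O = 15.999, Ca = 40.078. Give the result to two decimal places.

Fe in (Mg_0.92Fe_0.08)CaSi_2O_6: molar mass 219.070 g/mol; 0.08×55.845 = 4.468 g → 2.04 wt%.
Fe in (Mg_0.80Fe_0.20)_2SiO_4: molar mass 153.307 g/mol; 0.40×55.845 = 22.338 g → 14.57 wt%.
Difference = 2.04 − 14.57 = -12.53 percentage points.

-12.53 percentage points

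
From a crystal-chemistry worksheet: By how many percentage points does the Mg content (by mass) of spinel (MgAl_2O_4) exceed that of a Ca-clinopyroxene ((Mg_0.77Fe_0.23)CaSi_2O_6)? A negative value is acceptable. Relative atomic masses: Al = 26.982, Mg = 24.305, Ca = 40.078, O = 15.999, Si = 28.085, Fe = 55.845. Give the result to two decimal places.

8.72 percentage points

Mg in MgAl_2O_4: molar mass 142.265 g/mol; 1×24.305 = 24.305 g → 17.08 wt%.
Mg in (Mg_0.77Fe_0.23)CaSi_2O_6: molar mass 223.801 g/mol; 0.77×24.305 = 18.715 g → 8.36 wt%.
Difference = 17.08 − 8.36 = 8.72 percentage points.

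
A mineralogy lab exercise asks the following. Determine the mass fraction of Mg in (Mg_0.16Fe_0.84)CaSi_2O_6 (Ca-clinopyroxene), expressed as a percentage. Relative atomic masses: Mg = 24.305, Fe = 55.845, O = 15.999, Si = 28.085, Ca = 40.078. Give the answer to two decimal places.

1.60 wt%

Molar mass of (Mg_0.16Fe_0.84)CaSi_2O_6: 0.16×24.305 + 0.84×55.845 + 1×40.078 + 2×28.085 + 6×15.999 = 243.041 g/mol.
Mass of Mg per formula unit: 0.16 × 24.305 = 3.889 g.
Weight fraction Mg = 3.889 / 243.041 = 0.0160.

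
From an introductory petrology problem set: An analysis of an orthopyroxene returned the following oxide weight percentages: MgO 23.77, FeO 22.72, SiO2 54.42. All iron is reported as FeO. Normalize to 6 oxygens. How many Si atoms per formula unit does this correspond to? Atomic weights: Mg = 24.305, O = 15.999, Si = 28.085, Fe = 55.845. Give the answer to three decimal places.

2.000 Si apfu

MgO (M=40.304): mol = 0.58977; Mg = 0.58977, O = 0.58977.
FeO (M=71.844): mol = 0.31624; Fe = 0.31624, O = 0.31624.
SiO2 (M=60.083): mol = 0.90575; Si = 0.90575, O = 1.81150.
ΣO = 2.71751; factor = 6/ΣO = 2.20790.
Si apfu = 0.90575 × 2.20790 = 2.000.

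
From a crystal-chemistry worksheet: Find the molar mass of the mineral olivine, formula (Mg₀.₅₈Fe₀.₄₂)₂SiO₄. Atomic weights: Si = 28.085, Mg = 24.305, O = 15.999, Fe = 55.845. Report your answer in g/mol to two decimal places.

M = 1.16×24.305 + 0.84×55.845 + 1×28.085 + 4×15.999

167.18 g/mol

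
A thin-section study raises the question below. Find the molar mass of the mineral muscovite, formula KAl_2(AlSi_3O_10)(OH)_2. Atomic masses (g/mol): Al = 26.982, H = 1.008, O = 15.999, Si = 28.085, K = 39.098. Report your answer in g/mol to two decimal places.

398.30 g/mol

M = 1*39.098 + 3*26.982 + 3*28.085 + 12*15.999 + 2*1.008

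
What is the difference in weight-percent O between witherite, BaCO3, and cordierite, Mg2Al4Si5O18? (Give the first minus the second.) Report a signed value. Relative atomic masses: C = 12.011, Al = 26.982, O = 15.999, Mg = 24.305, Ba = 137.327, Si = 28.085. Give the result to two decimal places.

First mineral: 47.997 g O in 197.335 g formula = 24.32 wt% O.
Second mineral: 287.982 g O in 584.945 g formula = 49.23 wt% O.
24.32% − 49.23% gives a difference of -24.91 percentage points.

-24.91 percentage points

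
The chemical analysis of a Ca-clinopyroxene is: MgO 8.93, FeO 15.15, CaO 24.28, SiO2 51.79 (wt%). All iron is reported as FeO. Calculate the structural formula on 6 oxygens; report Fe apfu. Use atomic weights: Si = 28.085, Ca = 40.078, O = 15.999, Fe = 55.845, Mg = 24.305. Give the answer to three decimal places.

0.489 Fe apfu

8.93 wt% MgO ÷ 40.304 g/mol = 0.22157 mol, giving 0.22157 Mg and 0.22157 O.
15.15 wt% FeO ÷ 71.844 g/mol = 0.21087 mol, giving 0.21087 Fe and 0.21087 O.
24.28 wt% CaO ÷ 56.077 g/mol = 0.43298 mol, giving 0.43298 Ca and 0.43298 O.
51.79 wt% SiO2 ÷ 60.083 g/mol = 0.86197 mol, giving 0.86197 Si and 1.72394 O.
Oxygen sums to 2.58936; scaling by 6/2.58936 = 2.31717 puts the formula on 6 O.
Fe: 0.21087 × 2.31717 = 0.489 atoms per formula unit.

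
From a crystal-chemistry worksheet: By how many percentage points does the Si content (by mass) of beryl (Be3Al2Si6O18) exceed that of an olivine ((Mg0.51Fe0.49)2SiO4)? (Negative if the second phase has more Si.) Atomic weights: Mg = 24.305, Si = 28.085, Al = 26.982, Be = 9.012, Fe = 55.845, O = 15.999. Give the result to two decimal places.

14.98 percentage points

Si in Be3Al2Si6O18: molar mass 537.492 g/mol; 6×28.085 = 168.510 g → 31.35 wt%.
Si in (Mg0.51Fe0.49)2SiO4: molar mass 171.600 g/mol; 1×28.085 = 28.085 g → 16.37 wt%.
Difference = 31.35 − 16.37 = 14.98 percentage points.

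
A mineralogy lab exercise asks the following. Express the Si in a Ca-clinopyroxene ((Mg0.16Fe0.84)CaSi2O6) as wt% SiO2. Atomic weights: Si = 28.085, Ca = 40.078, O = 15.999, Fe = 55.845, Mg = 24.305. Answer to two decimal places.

49.44 wt%

Formula mass = 243.041 g/mol.
2 Si → 2.0000 mol SiO2 per formula unit; M(SiO2) = 60.083, so SiO2 mass = 120.166 g.
120.166/243.041 × 100 = 49.44 wt%.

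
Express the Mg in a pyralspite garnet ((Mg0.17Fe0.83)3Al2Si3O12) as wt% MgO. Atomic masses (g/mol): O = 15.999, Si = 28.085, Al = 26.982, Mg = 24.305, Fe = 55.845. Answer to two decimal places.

M((Mg0.17Fe0.83)3Al2Si3O12) = 481.657 g/mol; M(MgO) = 40.304 g/mol.
Moles MgO per formula unit = 0.51 Mg ÷ 1 = 0.5100.
MgO fraction = (0.5100 × 40.304) / 481.657 = 20.555/481.657 = 0.0427.

4.27 wt%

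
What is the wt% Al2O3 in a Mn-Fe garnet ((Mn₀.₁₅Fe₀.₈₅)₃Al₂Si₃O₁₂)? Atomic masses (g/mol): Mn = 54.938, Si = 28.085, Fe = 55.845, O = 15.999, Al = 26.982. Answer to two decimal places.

20.50 wt%

Molar mass of (Mn₀.₁₅Fe₀.₈₅)₃Al₂Si₃O₁₂ = 0.45·54.938 + 2.55·55.845 + 2·26.982 + 3·28.085 + 12·15.999 = 497.334 g/mol.
Each formula unit contains 2 Al, equivalent to 2/2 = 1.0000 mol Al2O3.
M(Al2O3) = 2×26.982 + 3×15.999 = 101.961 g/mol.
Mass of Al2O3 per formula unit = 1.0000 × 101.961 = 101.961 g.
Al2O3 wt% = 101.961 / 497.334 × 100 = 20.50%.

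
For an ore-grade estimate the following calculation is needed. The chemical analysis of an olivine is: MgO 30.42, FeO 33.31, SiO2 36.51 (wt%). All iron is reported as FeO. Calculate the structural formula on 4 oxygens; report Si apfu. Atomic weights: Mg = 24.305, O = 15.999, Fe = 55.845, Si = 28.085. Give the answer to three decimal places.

0.999 Si apfu

MgO: 30.42/40.304 = 0.75476 mol → 0.75476 mol Mg, 0.75476 mol O.
FeO: 33.31/71.844 = 0.46364 mol → 0.46364 mol Fe, 0.46364 mol O.
SiO2: 36.51/60.083 = 0.60766 mol → 0.60766 mol Si, 1.21532 mol O.
Total oxygen = 2.43372 mol. Normalization factor = 4/2.43372 = 1.64357.
Si per 4 O = 0.60766 × 1.64357 = 0.999.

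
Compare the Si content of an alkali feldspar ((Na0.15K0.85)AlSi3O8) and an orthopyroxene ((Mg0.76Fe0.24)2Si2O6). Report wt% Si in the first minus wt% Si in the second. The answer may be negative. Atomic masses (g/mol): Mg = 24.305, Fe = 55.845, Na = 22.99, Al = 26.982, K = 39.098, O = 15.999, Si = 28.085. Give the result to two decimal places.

4.52 percentage points

First mineral: 84.255 g Si in 275.911 g formula = 30.54 wt% Si.
Second mineral: 56.170 g Si in 215.913 g formula = 26.02 wt% Si.
30.54% − 26.02% gives a difference of 4.52 percentage points.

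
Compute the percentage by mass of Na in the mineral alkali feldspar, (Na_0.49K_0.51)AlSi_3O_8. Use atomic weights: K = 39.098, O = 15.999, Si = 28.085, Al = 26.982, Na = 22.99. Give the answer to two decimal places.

M((Na_0.49K_0.51)AlSi_3O_8) = 270.434 g/mol.
Na contributes 0.49 × 22.99 = 11.265 g per mole.
11.265/270.434 = 0.0417 → 4.17%.

4.17 wt%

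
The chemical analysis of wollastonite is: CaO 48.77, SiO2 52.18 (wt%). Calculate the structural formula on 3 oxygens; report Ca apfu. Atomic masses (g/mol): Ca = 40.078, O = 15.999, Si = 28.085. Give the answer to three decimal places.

1.001 Ca apfu

48.77 wt% CaO ÷ 56.077 g/mol = 0.86970 mol, giving 0.86970 Ca and 0.86970 O.
52.18 wt% SiO2 ÷ 60.083 g/mol = 0.86847 mol, giving 0.86847 Si and 1.73694 O.
Oxygen sums to 2.60664; scaling by 3/2.60664 = 1.15091 puts the formula on 3 O.
Ca: 0.86970 × 1.15091 = 1.001 atoms per formula unit.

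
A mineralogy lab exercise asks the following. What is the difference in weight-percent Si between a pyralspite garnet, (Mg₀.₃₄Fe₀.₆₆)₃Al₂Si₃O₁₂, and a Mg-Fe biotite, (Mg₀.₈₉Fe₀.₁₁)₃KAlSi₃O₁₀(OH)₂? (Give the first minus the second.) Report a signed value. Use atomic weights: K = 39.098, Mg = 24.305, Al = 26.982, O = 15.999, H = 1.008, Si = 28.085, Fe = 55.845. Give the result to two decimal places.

-1.60 percentage points

M((Mg₀.₃₄Fe₀.₆₆)₃Al₂Si₃O₁₂) = 465.571 g/mol, so wt% Si = 84.255/465.571 × 100 = 18.10%.
M((Mg₀.₈₉Fe₀.₁₁)₃KAlSi₃O₁₀(OH)₂) = 427.662 g/mol, so wt% Si = 84.255/427.662 × 100 = 19.70%.
18.10 − 19.70 = -1.60 pp.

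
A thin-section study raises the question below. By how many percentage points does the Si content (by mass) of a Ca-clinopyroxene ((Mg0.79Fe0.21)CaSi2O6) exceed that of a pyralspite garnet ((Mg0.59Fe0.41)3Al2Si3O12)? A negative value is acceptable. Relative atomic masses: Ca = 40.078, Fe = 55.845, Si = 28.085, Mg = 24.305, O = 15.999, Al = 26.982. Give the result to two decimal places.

6.10 percentage points

M((Mg0.79Fe0.21)CaSi2O6) = 223.170 g/mol, so wt% Si = 56.170/223.170 × 100 = 25.17%.
M((Mg0.59Fe0.41)3Al2Si3O12) = 441.916 g/mol, so wt% Si = 84.255/441.916 × 100 = 19.07%.
25.17 − 19.07 = 6.10 pp.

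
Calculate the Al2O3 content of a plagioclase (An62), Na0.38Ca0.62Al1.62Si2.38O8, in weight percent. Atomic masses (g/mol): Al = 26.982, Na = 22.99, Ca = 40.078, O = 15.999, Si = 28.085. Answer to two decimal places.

30.35 wt%

M(Na0.38Ca0.62Al1.62Si2.38O8) = 272.130 g/mol; M(Al2O3) = 101.961 g/mol.
Moles Al2O3 per formula unit = 1.62 Al ÷ 2 = 0.8100.
Al2O3 fraction = (0.8100 × 101.961) / 272.130 = 82.588/272.130 = 0.3035.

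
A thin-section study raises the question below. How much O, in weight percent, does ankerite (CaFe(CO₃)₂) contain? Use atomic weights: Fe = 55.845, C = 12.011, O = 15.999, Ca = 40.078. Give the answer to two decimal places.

Formula mass = 1·40.078 + 1·55.845 + 2·12.011 + 6·15.999 = 215.939 g/mol, of which 95.994 g is O.
So O makes up 95.994/215.939 = 0.4445 of the mass, i.e. 44.45%.

44.45 weight percent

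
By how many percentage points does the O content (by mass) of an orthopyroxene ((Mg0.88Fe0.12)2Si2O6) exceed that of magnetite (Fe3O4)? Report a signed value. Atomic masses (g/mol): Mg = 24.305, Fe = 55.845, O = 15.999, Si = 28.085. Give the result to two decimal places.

M((Mg0.88Fe0.12)2Si2O6) = 208.344 g/mol, so wt% O = 95.994/208.344 × 100 = 46.07%.
M(Fe3O4) = 231.531 g/mol, so wt% O = 63.996/231.531 × 100 = 27.64%.
46.07 − 27.64 = 18.43 pp.

18.43 percentage points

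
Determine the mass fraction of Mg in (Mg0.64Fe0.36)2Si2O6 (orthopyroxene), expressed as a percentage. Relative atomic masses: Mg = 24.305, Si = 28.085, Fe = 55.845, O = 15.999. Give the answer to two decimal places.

13.92 wt%

Formula mass = 1.28*24.305 + 0.72*55.845 + 2*28.085 + 6*15.999 = 223.483 g/mol, of which 31.110 g is Mg.
So Mg makes up 31.110/223.483 = 0.1392 of the mass, i.e. 13.92%.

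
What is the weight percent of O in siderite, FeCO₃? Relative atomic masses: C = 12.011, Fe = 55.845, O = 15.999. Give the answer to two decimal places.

41.43 weight percent

M(FeCO₃) = 115.853 g/mol.
O contributes 3 × 15.999 = 47.997 g per mole.
47.997/115.853 = 0.4143 → 41.43%.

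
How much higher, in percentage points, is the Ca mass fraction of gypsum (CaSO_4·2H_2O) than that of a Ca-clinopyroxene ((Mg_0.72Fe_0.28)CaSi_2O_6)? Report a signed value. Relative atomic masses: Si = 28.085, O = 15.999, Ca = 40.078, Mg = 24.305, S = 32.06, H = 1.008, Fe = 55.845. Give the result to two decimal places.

5.50 percentage points

M(CaSO_4·2H_2O) = 172.164 g/mol, so wt% Ca = 40.078/172.164 × 100 = 23.28%.
M((Mg_0.72Fe_0.28)CaSi_2O_6) = 225.378 g/mol, so wt% Ca = 40.078/225.378 × 100 = 17.78%.
23.28 − 17.78 = 5.50 pp.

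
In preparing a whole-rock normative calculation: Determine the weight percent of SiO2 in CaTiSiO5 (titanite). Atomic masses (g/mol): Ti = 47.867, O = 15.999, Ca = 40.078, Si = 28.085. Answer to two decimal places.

30.65 wt%

Formula mass = 196.025 g/mol.
1 Si → 1.0000 mol SiO2 per formula unit; M(SiO2) = 60.083, so SiO2 mass = 60.083 g.
60.083/196.025 × 100 = 30.65 wt%.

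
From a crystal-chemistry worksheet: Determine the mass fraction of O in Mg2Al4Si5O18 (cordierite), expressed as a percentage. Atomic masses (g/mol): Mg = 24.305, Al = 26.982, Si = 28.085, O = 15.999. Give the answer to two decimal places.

49.23 weight percent

Molar mass of Mg2Al4Si5O18: 2×24.305 + 4×26.982 + 5×28.085 + 18×15.999 = 584.945 g/mol.
Mass of O per formula unit: 18 × 15.999 = 287.982 g.
Weight fraction O = 287.982 / 584.945 = 0.4923.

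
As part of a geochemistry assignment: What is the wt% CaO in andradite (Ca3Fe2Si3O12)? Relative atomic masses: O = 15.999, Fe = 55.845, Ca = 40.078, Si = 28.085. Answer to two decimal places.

33.11 wt%

Formula mass = 508.167 g/mol.
3 Ca → 3.0000 mol CaO per formula unit; M(CaO) = 56.077, so CaO mass = 168.231 g.
168.231/508.167 × 100 = 33.11 wt%.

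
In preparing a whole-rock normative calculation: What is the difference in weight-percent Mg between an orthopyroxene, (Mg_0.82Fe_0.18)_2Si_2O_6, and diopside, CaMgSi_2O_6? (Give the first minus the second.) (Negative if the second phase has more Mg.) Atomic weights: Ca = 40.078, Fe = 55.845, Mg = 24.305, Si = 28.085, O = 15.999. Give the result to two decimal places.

7.57 percentage points

Mg in (Mg_0.82Fe_0.18)_2Si_2O_6: molar mass 212.128 g/mol; 1.64×24.305 = 39.860 g → 18.79 wt%.
Mg in CaMgSi_2O_6: molar mass 216.547 g/mol; 1×24.305 = 24.305 g → 11.22 wt%.
Difference = 18.79 − 11.22 = 7.57 percentage points.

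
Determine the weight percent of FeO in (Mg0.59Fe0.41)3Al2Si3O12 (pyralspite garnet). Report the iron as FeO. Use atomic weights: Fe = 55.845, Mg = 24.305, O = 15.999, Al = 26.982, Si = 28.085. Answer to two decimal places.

20.00 wt%

Formula mass = 441.916 g/mol.
1.23 Fe → 1.2300 mol FeO per formula unit; M(FeO) = 71.844, so FeO mass = 88.368 g.
88.368/441.916 × 100 = 20.00 wt%.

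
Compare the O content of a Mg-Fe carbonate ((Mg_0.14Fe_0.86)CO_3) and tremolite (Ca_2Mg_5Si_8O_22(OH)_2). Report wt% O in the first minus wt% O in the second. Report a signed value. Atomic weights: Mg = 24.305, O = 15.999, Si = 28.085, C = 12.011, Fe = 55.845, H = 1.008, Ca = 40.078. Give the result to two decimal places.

-4.20 percentage points

First mineral: 47.997 g O in 111.437 g formula = 43.07 wt% O.
Second mineral: 383.976 g O in 812.353 g formula = 47.27 wt% O.
43.07% − 47.27% gives a difference of -4.20 percentage points.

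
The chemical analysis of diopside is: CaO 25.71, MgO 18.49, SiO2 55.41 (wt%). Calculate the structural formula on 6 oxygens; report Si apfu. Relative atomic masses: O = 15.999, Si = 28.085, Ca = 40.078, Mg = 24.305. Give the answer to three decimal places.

2.004 Si apfu

CaO: 25.71/56.077 = 0.45848 mol → 0.45848 mol Ca, 0.45848 mol O.
MgO: 18.49/40.304 = 0.45876 mol → 0.45876 mol Mg, 0.45876 mol O.
SiO2: 55.41/60.083 = 0.92222 mol → 0.92222 mol Si, 1.84444 mol O.
Total oxygen = 2.76168 mol. Normalization factor = 6/2.76168 = 2.17259.
Si per 6 O = 0.92222 × 2.17259 = 2.004.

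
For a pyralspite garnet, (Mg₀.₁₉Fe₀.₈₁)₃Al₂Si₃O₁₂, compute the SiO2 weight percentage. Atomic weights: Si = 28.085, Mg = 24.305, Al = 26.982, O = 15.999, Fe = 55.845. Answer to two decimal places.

37.57 wt%

Formula mass = 479.764 g/mol.
3 Si → 3.0000 mol SiO2 per formula unit; M(SiO2) = 60.083, so SiO2 mass = 180.249 g.
180.249/479.764 × 100 = 37.57 wt%.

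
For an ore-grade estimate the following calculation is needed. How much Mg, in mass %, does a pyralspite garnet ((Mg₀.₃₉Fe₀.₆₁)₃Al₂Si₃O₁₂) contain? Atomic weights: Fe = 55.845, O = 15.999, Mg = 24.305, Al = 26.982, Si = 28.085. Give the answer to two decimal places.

Molar mass of (Mg₀.₃₉Fe₀.₆₁)₃Al₂Si₃O₁₂: 1.17*24.305 + 1.83*55.845 + 2*26.982 + 3*28.085 + 12*15.999 = 460.840 g/mol.
Mass of Mg per formula unit: 1.17 × 24.305 = 28.437 g.
Weight fraction Mg = 28.437 / 460.840 = 0.0617.

6.17 mass %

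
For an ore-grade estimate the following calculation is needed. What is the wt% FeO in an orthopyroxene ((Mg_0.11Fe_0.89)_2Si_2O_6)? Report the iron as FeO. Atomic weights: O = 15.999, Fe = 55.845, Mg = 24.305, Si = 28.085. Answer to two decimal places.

M((Mg_0.11Fe_0.89)_2Si_2O_6) = 256.915 g/mol; M(FeO) = 71.844 g/mol.
Moles FeO per formula unit = 1.78 Fe ÷ 1 = 1.7800.
FeO fraction = (1.7800 × 71.844) / 256.915 = 127.882/256.915 = 0.4978.

49.78 wt%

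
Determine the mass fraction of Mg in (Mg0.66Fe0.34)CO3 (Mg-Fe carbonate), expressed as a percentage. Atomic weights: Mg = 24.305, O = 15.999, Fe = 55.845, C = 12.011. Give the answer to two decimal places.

Molar mass of (Mg0.66Fe0.34)CO3: 0.66*24.305 + 0.34*55.845 + 1*12.011 + 3*15.999 = 95.037 g/mol.
Mass of Mg per formula unit: 0.66 × 24.305 = 16.041 g.
Weight fraction Mg = 16.041 / 95.037 = 0.1688.

16.88 wt%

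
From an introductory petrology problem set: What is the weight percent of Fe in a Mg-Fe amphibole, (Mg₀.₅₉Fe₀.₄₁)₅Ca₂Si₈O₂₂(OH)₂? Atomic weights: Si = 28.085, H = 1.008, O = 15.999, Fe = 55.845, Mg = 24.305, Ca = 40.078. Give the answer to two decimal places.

13.05 wt%

Formula mass = 2.95·24.305 + 2.05·55.845 + 2·40.078 + 8·28.085 + 24·15.999 + 2·1.008 = 877.010 g/mol, of which 114.482 g is Fe.
So Fe makes up 114.482/877.010 = 0.1305 of the mass, i.e. 13.05%.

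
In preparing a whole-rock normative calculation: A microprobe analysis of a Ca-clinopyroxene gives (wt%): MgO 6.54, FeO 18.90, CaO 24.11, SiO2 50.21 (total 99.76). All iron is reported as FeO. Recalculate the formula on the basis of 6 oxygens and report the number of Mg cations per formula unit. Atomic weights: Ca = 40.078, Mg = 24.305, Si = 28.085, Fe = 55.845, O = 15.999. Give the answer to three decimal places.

MgO (M=40.304): mol = 0.16227; Mg = 0.16227, O = 0.16227.
FeO (M=71.844): mol = 0.26307; Fe = 0.26307, O = 0.26307.
CaO (M=56.077): mol = 0.42994; Ca = 0.42994, O = 0.42994.
SiO2 (M=60.083): mol = 0.83568; Si = 0.83568, O = 1.67136.
ΣO = 2.52664; factor = 6/ΣO = 2.37470.
Mg apfu = 0.16227 × 2.37470 = 0.385.

0.385 Mg apfu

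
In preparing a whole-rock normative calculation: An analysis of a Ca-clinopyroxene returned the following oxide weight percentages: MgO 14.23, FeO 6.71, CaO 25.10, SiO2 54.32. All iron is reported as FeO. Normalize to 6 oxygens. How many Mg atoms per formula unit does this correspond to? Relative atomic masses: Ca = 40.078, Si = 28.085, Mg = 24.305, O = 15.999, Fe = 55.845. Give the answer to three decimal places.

0.784 Mg apfu

MgO: 14.23/40.304 = 0.35307 mol → 0.35307 mol Mg, 0.35307 mol O.
FeO: 6.71/71.844 = 0.09340 mol → 0.09340 mol Fe, 0.09340 mol O.
CaO: 25.10/56.077 = 0.44760 mol → 0.44760 mol Ca, 0.44760 mol O.
SiO2: 54.32/60.083 = 0.90408 mol → 0.90408 mol Si, 1.80816 mol O.
Total oxygen = 2.70223 mol. Normalization factor = 6/2.70223 = 2.22039.
Mg per 6 O = 0.35307 × 2.22039 = 0.784.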